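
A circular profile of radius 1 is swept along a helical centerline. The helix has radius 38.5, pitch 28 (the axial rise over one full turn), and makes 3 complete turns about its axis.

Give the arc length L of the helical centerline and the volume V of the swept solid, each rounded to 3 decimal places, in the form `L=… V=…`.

L=730.553 V=2295.101

2πR = 2π·38.5 = 241.902634
per-turn = √(241.902634² + 28²) = √(58516.8845 + 784) = √59300.8845 = 243.517729
L = 3 × 243.517729 = 730.553188
V = π·1² × L = 3.141593 × 730.553188 = 2295.100528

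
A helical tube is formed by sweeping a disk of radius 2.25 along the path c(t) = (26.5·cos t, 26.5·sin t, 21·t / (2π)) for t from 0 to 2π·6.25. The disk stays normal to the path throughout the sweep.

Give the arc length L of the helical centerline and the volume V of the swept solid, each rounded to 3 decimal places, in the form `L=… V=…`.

2πR = 2π·26.5 = 166.504411
per-turn = √(166.504411² + 21²) = √(27723.7188 + 441) = √28164.7188 = 167.823475
L = 6.25 × 167.823475 = 1048.896719
V = π·2.25² × L = 15.904313 × 1048.896719 = 16681.981520

L=1048.897 V=16681.982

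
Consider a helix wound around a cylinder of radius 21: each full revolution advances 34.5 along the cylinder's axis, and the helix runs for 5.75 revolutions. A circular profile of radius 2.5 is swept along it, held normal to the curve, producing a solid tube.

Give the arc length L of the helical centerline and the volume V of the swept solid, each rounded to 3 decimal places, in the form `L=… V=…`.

2πR = 2π·21 = 131.946891
per-turn = √(131.946891² + 34.5²) = √(17409.9822 + 1190.25) = √18600.2322 = 136.382668
L = 5.75 × 136.382668 = 784.200342
V = π·2.5² × L = 19.634954 × 784.200342 = 15397.737702

L=784.200 V=15397.738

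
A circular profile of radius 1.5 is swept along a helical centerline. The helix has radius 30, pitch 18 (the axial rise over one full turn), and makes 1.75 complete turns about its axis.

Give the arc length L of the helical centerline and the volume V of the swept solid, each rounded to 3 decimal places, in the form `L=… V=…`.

L=331.368 V=2342.301

2πR = 2π·30 = 188.495559
per-turn = √(188.495559² + 18²) = √(35530.5758 + 324) = √35854.5758 = 189.353046
L = 1.75 × 189.353046 = 331.367830
V = π·1.5² × L = 7.068583 × 331.367830 = 2342.301163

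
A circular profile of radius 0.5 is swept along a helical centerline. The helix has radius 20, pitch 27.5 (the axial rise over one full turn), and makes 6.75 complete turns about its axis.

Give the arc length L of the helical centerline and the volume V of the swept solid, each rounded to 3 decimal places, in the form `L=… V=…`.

L=868.303 V=681.964

2πR = 2π·20 = 125.663706
per-turn = √(125.663706² + 27.5²) = √(15791.3670 + 756.25) = √16547.6170 = 128.637541
L = 6.75 × 128.637541 = 868.303404
V = π·0.5² × L = 0.785398 × 868.303404 = 681.963899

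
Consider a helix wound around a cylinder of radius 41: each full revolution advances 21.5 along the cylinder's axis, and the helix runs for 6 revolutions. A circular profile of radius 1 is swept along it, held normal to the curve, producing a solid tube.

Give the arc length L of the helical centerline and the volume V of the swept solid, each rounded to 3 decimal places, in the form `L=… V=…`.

L=1551.037 V=4872.728

2πR = 2π·41 = 257.610598
per-turn = √(257.610598² + 21.5²) = √(66363.2200 + 462.25) = √66825.4700 = 258.506228
L = 6 × 258.506228 = 1551.037369
V = π·1² × L = 3.141593 × 1551.037369 = 4872.727604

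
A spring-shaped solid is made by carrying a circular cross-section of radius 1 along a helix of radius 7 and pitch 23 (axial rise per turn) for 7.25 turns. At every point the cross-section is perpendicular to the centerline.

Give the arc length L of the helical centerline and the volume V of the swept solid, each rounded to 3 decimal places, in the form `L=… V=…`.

L=359.840 V=1130.470

2πR = 2π·7 = 43.982297
per-turn = √(43.982297² + 23²) = √(1934.4425 + 529) = √2463.4425 = 49.633078
L = 7.25 × 49.633078 = 359.839818
V = π·1² × L = 3.141593 × 359.839818 = 1130.470128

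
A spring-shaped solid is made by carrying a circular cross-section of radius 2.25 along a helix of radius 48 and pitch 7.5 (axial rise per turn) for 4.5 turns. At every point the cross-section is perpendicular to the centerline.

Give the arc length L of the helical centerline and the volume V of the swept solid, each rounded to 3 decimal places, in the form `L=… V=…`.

L=1357.588 V=21591.498

2πR = 2π·48 = 301.592895
per-turn = √(301.592895² + 7.5²) = √(90958.2742 + 56.25) = √91014.5242 = 301.686135
L = 4.5 × 301.686135 = 1357.587608
V = π·2.25² × L = 15.904313 × 1357.587608 = 21591.497988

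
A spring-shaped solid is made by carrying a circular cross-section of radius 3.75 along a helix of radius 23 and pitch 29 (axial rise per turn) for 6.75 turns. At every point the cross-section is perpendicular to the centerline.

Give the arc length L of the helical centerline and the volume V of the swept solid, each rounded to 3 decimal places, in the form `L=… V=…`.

L=994.912 V=43953.848

2πR = 2π·23 = 144.513262
per-turn = √(144.513262² + 29²) = √(20884.0829 + 841) = √21725.0829 = 147.394311
L = 6.75 × 147.394311 = 994.911599
V = π·3.75² × L = 44.178647 × 994.911599 = 43953.848030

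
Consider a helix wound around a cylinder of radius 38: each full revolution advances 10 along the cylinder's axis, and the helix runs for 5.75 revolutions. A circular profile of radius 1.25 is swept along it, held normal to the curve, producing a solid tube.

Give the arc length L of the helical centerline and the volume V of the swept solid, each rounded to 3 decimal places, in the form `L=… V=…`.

2πR = 2π·38 = 238.761042
per-turn = √(238.761042² + 10²) = √(57006.8350 + 100) = √57106.8350 = 238.970364
L = 5.75 × 238.970364 = 1374.079595
V = π·1.25² × L = 4.908739 × 1374.079595 = 6744.997438

L=1374.080 V=6744.997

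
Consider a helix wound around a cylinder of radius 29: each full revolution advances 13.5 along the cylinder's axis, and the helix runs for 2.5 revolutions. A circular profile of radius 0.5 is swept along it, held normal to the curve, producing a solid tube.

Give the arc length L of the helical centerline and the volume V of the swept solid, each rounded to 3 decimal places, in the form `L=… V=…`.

2πR = 2π·29 = 182.212374
per-turn = √(182.212374² + 13.5²) = √(33201.3492 + 182.25) = √33383.5992 = 182.711793
L = 2.5 × 182.711793 = 456.779482
V = π·0.5² × L = 0.785398 × 456.779482 = 358.753766

L=456.779 V=358.754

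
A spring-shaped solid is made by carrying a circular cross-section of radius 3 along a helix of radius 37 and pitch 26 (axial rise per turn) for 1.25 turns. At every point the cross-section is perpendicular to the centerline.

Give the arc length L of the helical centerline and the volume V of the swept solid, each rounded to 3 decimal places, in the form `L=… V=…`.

2πR = 2π·37 = 232.477856
per-turn = √(232.477856² + 26²) = √(54045.9537 + 676) = √54721.9537 = 233.927240
L = 1.25 × 233.927240 = 292.409050
V = π·3² × L = 28.274334 × 292.409050 = 8267.671116

L=292.409 V=8267.671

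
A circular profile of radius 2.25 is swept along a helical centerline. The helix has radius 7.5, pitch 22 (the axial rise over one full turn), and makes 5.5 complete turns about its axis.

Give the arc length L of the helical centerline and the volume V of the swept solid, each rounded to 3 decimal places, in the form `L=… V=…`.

L=286.035 V=4549.189

2πR = 2π·7.5 = 47.123890
per-turn = √(47.123890² + 22²) = √(2220.6610 + 484) = √2704.6610 = 52.006355
L = 5.5 × 52.006355 = 286.034954
V = π·2.25² × L = 15.904313 × 286.034954 = 4549.189384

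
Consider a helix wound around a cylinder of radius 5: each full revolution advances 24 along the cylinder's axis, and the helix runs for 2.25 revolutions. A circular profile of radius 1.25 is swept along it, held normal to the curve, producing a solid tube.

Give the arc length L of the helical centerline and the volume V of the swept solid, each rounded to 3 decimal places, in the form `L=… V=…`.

L=88.952 V=436.643

2πR = 2π·5 = 31.415927
per-turn = √(31.415927² + 24²) = √(986.9604 + 576) = √1562.9604 = 39.534294
L = 2.25 × 39.534294 = 88.952163
V = π·1.25² × L = 4.908739 × 88.952163 = 436.642907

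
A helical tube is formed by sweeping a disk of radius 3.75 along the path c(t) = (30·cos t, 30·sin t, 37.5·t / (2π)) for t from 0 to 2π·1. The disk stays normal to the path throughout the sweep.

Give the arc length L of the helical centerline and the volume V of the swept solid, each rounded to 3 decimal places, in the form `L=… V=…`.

2πR = 2π·30 = 188.495559
per-turn = √(188.495559² + 37.5²) = √(35530.5758 + 1406.25) = √36936.8258 = 192.189557
L = 1 × 192.189557 = 192.189557
V = π·3.75² × L = 44.178647 × 192.189557 = 8490.674539

L=192.190 V=8490.675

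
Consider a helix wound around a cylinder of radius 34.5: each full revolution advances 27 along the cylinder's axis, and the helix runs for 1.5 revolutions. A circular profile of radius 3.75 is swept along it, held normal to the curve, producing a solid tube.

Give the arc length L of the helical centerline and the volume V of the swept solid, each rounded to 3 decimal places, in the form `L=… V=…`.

2πR = 2π·34.5 = 216.769893
per-turn = √(216.769893² + 27²) = √(46989.1866 + 729) = √47718.1866 = 218.444928
L = 1.5 × 218.444928 = 327.667392
V = π·3.75² × L = 44.178647 × 327.667392 = 14475.901941

L=327.667 V=14475.902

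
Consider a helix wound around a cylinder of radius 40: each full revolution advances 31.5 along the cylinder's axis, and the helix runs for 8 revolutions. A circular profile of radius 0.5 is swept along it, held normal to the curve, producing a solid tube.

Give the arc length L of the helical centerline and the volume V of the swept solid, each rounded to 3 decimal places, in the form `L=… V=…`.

2πR = 2π·40 = 251.327412
per-turn = √(251.327412² + 31.5²) = √(63165.4682 + 992.25) = √64157.7182 = 253.293739
L = 8 × 253.293739 = 2026.349911
V = π·0.5² × L = 0.785398 × 2026.349911 = 1591.491499

L=2026.350 V=1591.491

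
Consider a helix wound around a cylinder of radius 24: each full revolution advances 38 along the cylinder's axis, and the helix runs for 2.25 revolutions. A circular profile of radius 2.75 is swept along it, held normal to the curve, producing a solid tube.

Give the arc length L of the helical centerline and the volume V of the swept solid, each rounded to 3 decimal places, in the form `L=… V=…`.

L=349.899 V=8313.004

2πR = 2π·24 = 150.796447
per-turn = √(150.796447² + 38²) = √(22739.5685 + 1444) = √24183.5685 = 155.510670
L = 2.25 × 155.510670 = 349.899008
V = π·2.75² × L = 23.758294 × 349.899008 = 8313.003655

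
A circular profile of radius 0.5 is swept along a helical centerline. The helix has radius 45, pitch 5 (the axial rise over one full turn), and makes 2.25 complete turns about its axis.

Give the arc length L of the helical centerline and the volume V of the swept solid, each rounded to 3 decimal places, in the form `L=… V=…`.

L=636.272 V=499.727

2πR = 2π·45 = 282.743339
per-turn = √(282.743339² + 5²) = √(79943.7956 + 25) = √79968.7956 = 282.787545
L = 2.25 × 282.787545 = 636.271976
V = π·0.5² × L = 0.785398 × 636.271976 = 499.726842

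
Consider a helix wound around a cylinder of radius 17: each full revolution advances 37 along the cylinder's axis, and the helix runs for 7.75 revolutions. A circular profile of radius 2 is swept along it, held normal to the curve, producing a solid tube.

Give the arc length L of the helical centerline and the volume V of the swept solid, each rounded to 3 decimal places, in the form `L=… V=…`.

2πR = 2π·17 = 106.814150
per-turn = √(106.814150² + 37²) = √(11409.2627 + 1369) = √12778.2627 = 113.040978
L = 7.75 × 113.040978 = 876.067579
V = π·2² × L = 12.566371 × 876.067579 = 11008.989879

L=876.068 V=11008.990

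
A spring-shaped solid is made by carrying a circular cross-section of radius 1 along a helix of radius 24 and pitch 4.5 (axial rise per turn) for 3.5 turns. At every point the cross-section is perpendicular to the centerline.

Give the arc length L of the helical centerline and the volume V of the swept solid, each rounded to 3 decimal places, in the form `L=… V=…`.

2πR = 2π·24 = 150.796447
per-turn = √(150.796447² + 4.5²) = √(22739.5685 + 20.25) = √22759.8185 = 150.863576
L = 3.5 × 150.863576 = 528.022516
V = π·1² × L = 3.141593 × 528.022516 = 1658.831656

L=528.023 V=1658.832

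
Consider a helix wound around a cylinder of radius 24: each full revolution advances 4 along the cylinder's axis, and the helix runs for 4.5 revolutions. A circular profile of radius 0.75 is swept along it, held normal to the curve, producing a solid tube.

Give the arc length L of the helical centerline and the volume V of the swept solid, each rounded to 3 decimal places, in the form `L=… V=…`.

2πR = 2π·24 = 150.796447
per-turn = √(150.796447² + 4²) = √(22739.5685 + 16) = √22755.5685 = 150.849490
L = 4.5 × 150.849490 = 678.822704
V = π·0.75² × L = 1.767146 × 678.822704 = 1199.578736

L=678.823 V=1199.579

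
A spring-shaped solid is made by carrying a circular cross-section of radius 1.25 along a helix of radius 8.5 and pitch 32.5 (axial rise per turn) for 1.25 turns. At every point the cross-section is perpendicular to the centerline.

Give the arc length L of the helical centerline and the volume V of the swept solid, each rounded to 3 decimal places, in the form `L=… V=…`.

L=78.148 V=383.609

2πR = 2π·8.5 = 53.407075
per-turn = √(53.407075² + 32.5²) = √(2852.3157 + 1056.25) = √3908.5657 = 62.518523
L = 1.25 × 62.518523 = 78.148153
V = π·1.25² × L = 4.908739 × 78.148153 = 383.608850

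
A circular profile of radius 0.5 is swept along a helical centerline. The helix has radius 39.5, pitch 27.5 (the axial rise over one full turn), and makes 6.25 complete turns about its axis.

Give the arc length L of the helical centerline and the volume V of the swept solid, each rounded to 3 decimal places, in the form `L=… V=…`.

L=1560.655 V=1225.735

2πR = 2π·39.5 = 248.185820
per-turn = √(248.185820² + 27.5²) = √(61596.2011 + 756.25) = √62352.4511 = 249.704728
L = 6.25 × 249.704728 = 1560.654549
V = π·0.5² × L = 0.785398 × 1560.654549 = 1225.735216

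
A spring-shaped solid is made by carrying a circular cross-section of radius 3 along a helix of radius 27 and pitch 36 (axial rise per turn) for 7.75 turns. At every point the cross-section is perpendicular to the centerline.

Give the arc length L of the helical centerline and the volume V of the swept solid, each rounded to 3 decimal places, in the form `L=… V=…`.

2πR = 2π·27 = 169.646003
per-turn = √(169.646003² + 36²) = √(28779.7664 + 1296) = √30075.7664 = 173.423662
L = 7.75 × 173.423662 = 1344.033378
V = π·3² × L = 28.274334 × 1344.033378 = 38001.648481

L=1344.033 V=38001.648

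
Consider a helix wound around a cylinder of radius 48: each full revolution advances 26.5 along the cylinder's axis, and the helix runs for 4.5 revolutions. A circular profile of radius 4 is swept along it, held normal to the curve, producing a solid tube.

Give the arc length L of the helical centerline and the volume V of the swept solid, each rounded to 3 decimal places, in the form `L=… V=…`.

L=1362.397 V=68481.543

2πR = 2π·48 = 301.592895
per-turn = √(301.592895² + 26.5²) = √(90958.2742 + 702.25) = √91660.5242 = 302.754891
L = 4.5 × 302.754891 = 1362.397011
V = π·4² × L = 50.265482 × 1362.397011 = 68481.543032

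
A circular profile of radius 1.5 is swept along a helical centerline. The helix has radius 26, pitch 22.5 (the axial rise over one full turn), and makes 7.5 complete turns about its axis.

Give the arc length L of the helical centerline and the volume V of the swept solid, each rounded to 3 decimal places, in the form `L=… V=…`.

2πR = 2π·26 = 163.362818
per-turn = √(163.362818² + 22.5²) = √(26687.4103 + 506.25) = √27193.6603 = 164.905004
L = 7.5 × 164.905004 = 1236.787529
V = π·1.5² × L = 7.068583 × 1236.787529 = 8742.335884

L=1236.788 V=8742.336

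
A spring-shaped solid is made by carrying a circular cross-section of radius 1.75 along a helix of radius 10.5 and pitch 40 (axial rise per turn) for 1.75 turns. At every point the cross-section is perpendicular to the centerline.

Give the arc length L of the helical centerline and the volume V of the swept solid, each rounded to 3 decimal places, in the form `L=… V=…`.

2πR = 2π·10.5 = 65.973446
per-turn = √(65.973446² + 40²) = √(4352.4955 + 1600) = √5952.4955 = 77.152418
L = 1.75 × 77.152418 = 135.016731
V = π·1.75² × L = 9.621128 × 135.016731 = 1299.013182

L=135.017 V=1299.013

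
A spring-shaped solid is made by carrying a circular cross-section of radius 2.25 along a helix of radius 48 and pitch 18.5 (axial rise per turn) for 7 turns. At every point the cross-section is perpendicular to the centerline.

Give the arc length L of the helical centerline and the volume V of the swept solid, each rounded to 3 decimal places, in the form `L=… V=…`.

L=2115.118 V=33639.504

2πR = 2π·48 = 301.592895
per-turn = √(301.592895² + 18.5²) = √(90958.2742 + 342.25) = √91300.5242 = 302.159766
L = 7 × 302.159766 = 2115.118362
V = π·2.25² × L = 15.904313 × 2115.118362 = 33639.504052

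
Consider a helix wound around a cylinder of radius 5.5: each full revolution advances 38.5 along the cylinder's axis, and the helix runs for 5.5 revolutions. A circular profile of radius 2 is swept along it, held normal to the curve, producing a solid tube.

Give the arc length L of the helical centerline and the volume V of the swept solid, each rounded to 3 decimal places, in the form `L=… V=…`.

L=284.540 V=3575.641

2πR = 2π·5.5 = 34.557519
per-turn = √(34.557519² + 38.5²) = √(1194.2221 + 1482.25) = √2676.4721 = 51.734632
L = 5.5 × 51.734632 = 284.540475
V = π·2² × L = 12.566371 × 284.540475 = 3575.641066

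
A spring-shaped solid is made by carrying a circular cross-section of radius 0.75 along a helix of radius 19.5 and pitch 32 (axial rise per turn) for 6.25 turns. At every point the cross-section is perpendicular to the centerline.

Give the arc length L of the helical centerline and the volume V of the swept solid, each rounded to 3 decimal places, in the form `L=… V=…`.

L=791.450 V=1398.608

2πR = 2π·19.5 = 122.522113
per-turn = √(122.522113² + 32²) = √(15011.6683 + 1024) = √16035.6683 = 126.632019
L = 6.25 × 126.632019 = 791.450120
V = π·0.75² × L = 1.767146 × 791.450120 = 1398.607809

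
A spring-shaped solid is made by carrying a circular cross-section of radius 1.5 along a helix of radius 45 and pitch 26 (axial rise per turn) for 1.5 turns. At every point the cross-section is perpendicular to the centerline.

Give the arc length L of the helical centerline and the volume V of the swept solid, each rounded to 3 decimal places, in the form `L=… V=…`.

2πR = 2π·45 = 282.743339
per-turn = √(282.743339² + 26²) = √(79943.7956 + 676) = √80619.7956 = 283.936253
L = 1.5 × 283.936253 = 425.904379
V = π·1.5² × L = 7.068583 × 425.904379 = 3010.540655

L=425.904 V=3010.541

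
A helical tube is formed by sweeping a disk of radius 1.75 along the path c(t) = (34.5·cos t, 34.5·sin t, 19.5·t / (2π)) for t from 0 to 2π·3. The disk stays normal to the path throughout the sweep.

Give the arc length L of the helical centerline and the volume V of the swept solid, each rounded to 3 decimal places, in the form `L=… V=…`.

2πR = 2π·34.5 = 216.769893
per-turn = √(216.769893² + 19.5²) = √(46989.1866 + 380.25) = √47369.4366 = 217.645208
L = 3 × 217.645208 = 652.935624
V = π·1.75² × L = 9.621128 × 652.935624 = 6281.976888

L=652.936 V=6281.977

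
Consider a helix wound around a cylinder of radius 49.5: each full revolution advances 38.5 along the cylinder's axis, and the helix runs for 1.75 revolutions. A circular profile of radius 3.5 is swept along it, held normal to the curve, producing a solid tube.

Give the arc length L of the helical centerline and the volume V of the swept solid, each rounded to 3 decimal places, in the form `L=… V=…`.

L=548.435 V=21106.258

2πR = 2π·49.5 = 311.017673
per-turn = √(311.017673² + 38.5²) = √(96731.9927 + 1482.25) = √98214.2427 = 313.391517
L = 1.75 × 313.391517 = 548.435154
V = π·3.5² × L = 38.484510 × 548.435154 = 21106.258180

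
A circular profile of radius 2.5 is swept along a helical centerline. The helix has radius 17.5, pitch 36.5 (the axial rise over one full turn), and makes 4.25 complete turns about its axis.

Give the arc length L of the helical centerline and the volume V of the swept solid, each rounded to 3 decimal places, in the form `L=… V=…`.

2πR = 2π·17.5 = 109.955743
per-turn = √(109.955743² + 36.5²) = √(12090.2654 + 1332.25) = √13422.5154 = 115.855580
L = 4.25 × 115.855580 = 492.386215
V = π·2.5² × L = 19.634954 × 492.386215 = 9667.980714

L=492.386 V=9667.981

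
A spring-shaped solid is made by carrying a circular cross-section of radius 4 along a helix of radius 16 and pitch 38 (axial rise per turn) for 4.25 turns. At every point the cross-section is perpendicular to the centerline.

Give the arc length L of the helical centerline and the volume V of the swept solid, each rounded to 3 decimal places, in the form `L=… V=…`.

L=456.761 V=22959.303

2πR = 2π·16 = 100.530965
per-turn = √(100.530965² + 38²) = √(10106.4749 + 1444) = √11550.4749 = 107.473136
L = 4.25 × 107.473136 = 456.760827
V = π·4² × L = 50.265482 × 456.760827 = 22959.303332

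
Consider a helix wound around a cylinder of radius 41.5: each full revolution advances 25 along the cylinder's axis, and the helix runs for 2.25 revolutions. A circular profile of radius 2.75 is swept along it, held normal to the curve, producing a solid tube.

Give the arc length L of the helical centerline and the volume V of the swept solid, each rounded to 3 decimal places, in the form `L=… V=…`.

2πR = 2π·41.5 = 260.752190
per-turn = √(260.752190² + 25²) = √(67991.7047 + 625) = √68616.7047 = 261.947905
L = 2.25 × 261.947905 = 589.382785
V = π·2.75² × L = 23.758294 × 589.382785 = 14002.729753

L=589.383 V=14002.730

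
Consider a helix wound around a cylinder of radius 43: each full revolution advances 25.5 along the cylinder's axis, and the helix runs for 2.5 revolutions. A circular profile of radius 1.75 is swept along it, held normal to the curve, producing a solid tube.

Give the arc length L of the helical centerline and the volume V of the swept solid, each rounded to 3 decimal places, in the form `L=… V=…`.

L=678.444 V=6527.398

2πR = 2π·43 = 270.176968
per-turn = √(270.176968² + 25.5²) = √(72995.5942 + 650.25) = √73645.8442 = 271.377678
L = 2.5 × 271.377678 = 678.444195
V = π·1.75² × L = 9.621128 × 678.444195 = 6527.398104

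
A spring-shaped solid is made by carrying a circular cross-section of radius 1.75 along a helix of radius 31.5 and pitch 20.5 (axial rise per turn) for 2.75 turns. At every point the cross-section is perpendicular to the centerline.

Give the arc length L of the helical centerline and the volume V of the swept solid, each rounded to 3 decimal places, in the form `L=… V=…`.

L=547.193 V=5264.611

2πR = 2π·31.5 = 197.920337
per-turn = √(197.920337² + 20.5²) = √(39172.4599 + 420.25) = √39592.7099 = 198.979169
L = 2.75 × 198.979169 = 547.192716
V = π·1.75² × L = 9.621128 × 547.192716 = 5264.610888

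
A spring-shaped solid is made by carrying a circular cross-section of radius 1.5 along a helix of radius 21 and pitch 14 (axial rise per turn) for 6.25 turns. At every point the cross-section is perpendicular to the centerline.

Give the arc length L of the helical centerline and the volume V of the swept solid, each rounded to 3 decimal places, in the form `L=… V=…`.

L=829.297 V=5861.956

2πR = 2π·21 = 131.946891
per-turn = √(131.946891² + 14²) = √(17409.9822 + 196) = √17605.9822 = 132.687536
L = 6.25 × 132.687536 = 829.297099
V = π·1.5² × L = 7.068583 × 829.297099 = 5861.955766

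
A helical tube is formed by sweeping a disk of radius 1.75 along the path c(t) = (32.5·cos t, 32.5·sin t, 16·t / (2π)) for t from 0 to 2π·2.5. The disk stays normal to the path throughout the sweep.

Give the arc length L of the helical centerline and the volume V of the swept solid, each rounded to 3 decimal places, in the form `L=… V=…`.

2πR = 2π·32.5 = 204.203522
per-turn = √(204.203522² + 16²) = √(41699.0786 + 256) = √41955.0786 = 204.829389
L = 2.5 × 204.829389 = 512.073472
V = π·1.75² × L = 9.621128 × 512.073472 = 4926.724169

L=512.073 V=4926.724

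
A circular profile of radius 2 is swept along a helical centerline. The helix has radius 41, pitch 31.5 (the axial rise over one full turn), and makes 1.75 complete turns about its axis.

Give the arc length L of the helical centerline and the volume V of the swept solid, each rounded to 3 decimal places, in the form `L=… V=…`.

L=454.176 V=5707.348

2πR = 2π·41 = 257.610598
per-turn = √(257.610598² + 31.5²) = √(66363.2200 + 992.25) = √67355.4700 = 259.529324
L = 1.75 × 259.529324 = 454.176317
V = π·2² × L = 12.566371 × 454.176317 = 5707.347923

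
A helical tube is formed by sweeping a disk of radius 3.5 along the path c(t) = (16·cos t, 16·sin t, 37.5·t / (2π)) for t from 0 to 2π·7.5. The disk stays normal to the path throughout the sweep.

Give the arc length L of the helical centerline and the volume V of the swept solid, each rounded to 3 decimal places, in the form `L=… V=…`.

2πR = 2π·16 = 100.530965
per-turn = √(100.530965² + 37.5²) = √(10106.4749 + 1406.25) = √11512.7249 = 107.297367
L = 7.5 × 107.297367 = 804.730250
V = π·3.5² × L = 38.484510 × 804.730250 = 30969.649376

L=804.730 V=30969.649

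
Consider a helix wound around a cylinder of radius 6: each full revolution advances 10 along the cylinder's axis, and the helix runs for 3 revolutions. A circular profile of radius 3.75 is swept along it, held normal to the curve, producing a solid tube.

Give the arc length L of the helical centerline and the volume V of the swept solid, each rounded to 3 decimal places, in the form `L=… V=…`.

L=117.009 V=5169.281

2πR = 2π·6 = 37.699112
per-turn = √(37.699112² + 10²) = √(1421.2230 + 100) = √1521.2230 = 39.002859
L = 3 × 39.002859 = 117.008578
V = π·3.75² × L = 44.178647 × 117.008578 = 5169.280623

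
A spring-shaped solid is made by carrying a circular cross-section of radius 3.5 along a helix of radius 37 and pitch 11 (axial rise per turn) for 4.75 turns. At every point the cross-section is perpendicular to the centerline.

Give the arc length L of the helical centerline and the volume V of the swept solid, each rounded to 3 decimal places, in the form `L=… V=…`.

2πR = 2π·37 = 232.477856
per-turn = √(232.477856² + 11²) = √(54045.9537 + 121) = √54166.9537 = 232.737951
L = 4.75 × 232.737951 = 1105.505266
V = π·3.5² × L = 38.484510 × 1105.505266 = 42544.828467

L=1105.505 V=42544.828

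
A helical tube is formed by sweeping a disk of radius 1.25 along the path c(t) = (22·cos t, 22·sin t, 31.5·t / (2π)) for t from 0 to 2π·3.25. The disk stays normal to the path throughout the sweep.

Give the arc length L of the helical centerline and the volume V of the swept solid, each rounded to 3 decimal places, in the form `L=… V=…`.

L=460.765 V=2261.774

2πR = 2π·22 = 138.230077
per-turn = √(138.230077² + 31.5²) = √(19107.5541 + 992.25) = √20099.8041 = 141.773778
L = 3.25 × 141.773778 = 460.764778
V = π·1.25² × L = 4.908739 × 460.764778 = 2261.773817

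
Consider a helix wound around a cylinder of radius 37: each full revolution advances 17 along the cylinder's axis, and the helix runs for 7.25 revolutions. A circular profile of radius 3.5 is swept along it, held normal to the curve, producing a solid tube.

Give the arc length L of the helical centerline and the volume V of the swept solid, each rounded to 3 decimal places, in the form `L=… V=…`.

2πR = 2π·37 = 232.477856
per-turn = √(232.477856² + 17²) = √(54045.9537 + 289) = √54334.9537 = 233.098592
L = 7.25 × 233.098592 = 1689.964794
V = π·3.5² × L = 38.484510 × 1689.964794 = 65037.467013

L=1689.965 V=65037.467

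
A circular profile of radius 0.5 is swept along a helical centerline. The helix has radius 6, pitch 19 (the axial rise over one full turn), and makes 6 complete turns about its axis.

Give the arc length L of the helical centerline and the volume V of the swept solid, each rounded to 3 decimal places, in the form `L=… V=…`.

L=253.298 V=198.940

2πR = 2π·6 = 37.699112
per-turn = √(37.699112² + 19²) = √(1421.2230 + 361) = √1782.2230 = 42.216383
L = 6 × 42.216383 = 253.298301
V = π·0.5² × L = 0.785398 × 253.298301 = 198.940020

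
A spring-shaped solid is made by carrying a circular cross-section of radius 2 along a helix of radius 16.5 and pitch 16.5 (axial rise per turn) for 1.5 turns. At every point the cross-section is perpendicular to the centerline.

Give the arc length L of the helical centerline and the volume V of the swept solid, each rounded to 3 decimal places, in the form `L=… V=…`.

2πR = 2π·16.5 = 103.672558
per-turn = √(103.672558² + 16.5²) = √(10747.9992 + 272.25) = √11020.2492 = 104.977375
L = 1.5 × 104.977375 = 157.466062
V = π·2² × L = 12.566371 × 157.466062 = 1978.776894

L=157.466 V=1978.777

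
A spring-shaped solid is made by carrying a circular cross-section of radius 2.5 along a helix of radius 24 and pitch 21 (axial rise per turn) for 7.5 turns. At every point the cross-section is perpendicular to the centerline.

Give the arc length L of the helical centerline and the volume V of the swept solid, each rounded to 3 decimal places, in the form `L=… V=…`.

2πR = 2π·24 = 150.796447
per-turn = √(150.796447² + 21²) = √(22739.5685 + 441) = √23180.5685 = 152.251662
L = 7.5 × 152.251662 = 1141.887464
V = π·2.5² × L = 19.634954 × 1141.887464 = 22420.907925

L=1141.887 V=22420.908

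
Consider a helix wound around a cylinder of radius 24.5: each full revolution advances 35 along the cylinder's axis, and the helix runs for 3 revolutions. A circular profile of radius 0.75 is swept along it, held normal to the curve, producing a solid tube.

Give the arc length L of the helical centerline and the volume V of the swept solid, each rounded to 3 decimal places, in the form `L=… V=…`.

2πR = 2π·24.5 = 153.938040
per-turn = √(153.938040² + 35²) = √(23696.9202 + 1225) = √24921.9202 = 157.866780
L = 3 × 157.866780 = 473.600339
V = π·0.75² × L = 1.767146 × 473.600339 = 836.920883

L=473.600 V=836.921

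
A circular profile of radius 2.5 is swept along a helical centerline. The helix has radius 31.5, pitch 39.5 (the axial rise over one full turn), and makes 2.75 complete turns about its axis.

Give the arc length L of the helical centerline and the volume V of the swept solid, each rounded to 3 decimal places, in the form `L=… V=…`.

L=555.015 V=10897.685

2πR = 2π·31.5 = 197.920337
per-turn = √(197.920337² + 39.5²) = √(39172.4599 + 1560.25) = √40732.7099 = 201.823462
L = 2.75 × 201.823462 = 555.014521
V = π·2.5² × L = 19.634954 × 555.014521 = 10897.684634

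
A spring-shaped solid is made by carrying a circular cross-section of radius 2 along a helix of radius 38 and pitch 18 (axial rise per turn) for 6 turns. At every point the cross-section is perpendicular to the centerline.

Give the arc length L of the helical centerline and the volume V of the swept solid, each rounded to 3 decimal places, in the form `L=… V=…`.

2πR = 2π·38 = 238.761042
per-turn = √(238.761042² + 18²) = √(57006.8350 + 324) = √57330.8350 = 239.438583
L = 6 × 239.438583 = 1436.631498
V = π·2² × L = 12.566371 × 1436.631498 = 18053.243839

L=1436.631 V=18053.244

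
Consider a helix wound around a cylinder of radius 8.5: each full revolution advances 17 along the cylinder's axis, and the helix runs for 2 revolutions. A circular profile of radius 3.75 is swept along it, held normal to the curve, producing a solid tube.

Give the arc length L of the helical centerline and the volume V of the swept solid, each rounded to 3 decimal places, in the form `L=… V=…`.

2πR = 2π·8.5 = 53.407075
per-turn = √(53.407075² + 17²) = √(2852.3157 + 289) = √3141.3157 = 56.047441
L = 2 × 56.047441 = 112.094883
V = π·3.75² × L = 44.178647 × 112.094883 = 4952.200211

L=112.095 V=4952.200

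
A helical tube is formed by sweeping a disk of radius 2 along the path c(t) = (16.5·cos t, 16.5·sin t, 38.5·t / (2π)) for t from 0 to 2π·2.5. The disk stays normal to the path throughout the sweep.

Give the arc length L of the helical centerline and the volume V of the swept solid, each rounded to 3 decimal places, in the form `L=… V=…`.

L=276.476 V=3474.302

2πR = 2π·16.5 = 103.672558
per-turn = √(103.672558² + 38.5²) = √(10747.9992 + 1482.25) = √12230.2492 = 110.590457
L = 2.5 × 110.590457 = 276.476143
V = π·2² × L = 12.566371 × 276.476143 = 3474.301675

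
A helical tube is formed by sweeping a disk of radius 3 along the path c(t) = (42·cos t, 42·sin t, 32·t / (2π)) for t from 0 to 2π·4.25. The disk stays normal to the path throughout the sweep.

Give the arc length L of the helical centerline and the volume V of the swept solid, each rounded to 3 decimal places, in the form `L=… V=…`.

L=1129.764 V=31943.331

2πR = 2π·42 = 263.893783
per-turn = √(263.893783² + 32²) = √(69639.9287 + 1024) = √70663.9287 = 265.826877
L = 4.25 × 265.826877 = 1129.764228
V = π·3² × L = 28.274334 × 1129.764228 = 31943.330996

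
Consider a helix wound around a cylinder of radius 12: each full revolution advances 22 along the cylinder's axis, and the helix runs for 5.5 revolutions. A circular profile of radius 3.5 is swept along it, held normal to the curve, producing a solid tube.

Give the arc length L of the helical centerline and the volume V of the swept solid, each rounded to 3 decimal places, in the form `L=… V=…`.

2πR = 2π·12 = 75.398224
per-turn = √(75.398224² + 22²) = √(5684.8921 + 484) = √6168.8921 = 78.542295
L = 5.5 × 78.542295 = 431.982624
V = π·3.5² × L = 38.484510 × 431.982624 = 16624.639600

L=431.983 V=16624.640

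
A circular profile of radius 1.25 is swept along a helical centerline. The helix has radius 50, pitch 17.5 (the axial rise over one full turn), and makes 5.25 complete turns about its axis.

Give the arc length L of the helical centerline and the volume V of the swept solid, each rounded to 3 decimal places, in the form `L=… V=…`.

L=1651.893 V=8108.711

2πR = 2π·50 = 314.159265
per-turn = √(314.159265² + 17.5²) = √(98696.0440 + 306.25) = √99002.2940 = 314.646300
L = 5.25 × 314.646300 = 1651.893074
V = π·1.25² × L = 4.908739 × 1651.893074 = 8108.711166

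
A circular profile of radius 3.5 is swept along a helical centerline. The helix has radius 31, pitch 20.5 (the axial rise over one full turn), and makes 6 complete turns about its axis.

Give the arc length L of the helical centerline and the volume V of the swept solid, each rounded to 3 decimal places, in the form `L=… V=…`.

L=1175.127 V=45224.201

2πR = 2π·31 = 194.778745
per-turn = √(194.778745² + 20.5²) = √(37938.7593 + 420.25) = √38359.0093 = 195.854562
L = 6 × 195.854562 = 1175.127370
V = π·3.5² × L = 38.484510 × 1175.127370 = 45224.201025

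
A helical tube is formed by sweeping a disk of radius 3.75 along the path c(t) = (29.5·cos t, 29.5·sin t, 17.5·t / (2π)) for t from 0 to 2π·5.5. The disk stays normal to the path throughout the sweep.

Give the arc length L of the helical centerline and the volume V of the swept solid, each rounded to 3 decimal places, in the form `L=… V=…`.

2πR = 2π·29.5 = 185.353967
per-turn = √(185.353967² + 17.5²) = √(34356.0929 + 306.25) = √34662.3429 = 186.178256
L = 5.5 × 186.178256 = 1023.980407
V = π·3.75² × L = 44.178647 × 1023.980407 = 45238.068607

L=1023.980 V=45238.069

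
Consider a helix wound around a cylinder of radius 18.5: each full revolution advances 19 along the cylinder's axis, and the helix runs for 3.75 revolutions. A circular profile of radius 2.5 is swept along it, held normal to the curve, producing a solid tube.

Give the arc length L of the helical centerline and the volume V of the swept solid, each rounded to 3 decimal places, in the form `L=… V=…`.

L=441.681 V=8672.381

2πR = 2π·18.5 = 116.238928
per-turn = √(116.238928² + 19²) = √(13511.4884 + 361) = √13872.4884 = 117.781528
L = 3.75 × 117.781528 = 441.680731
V = π·2.5² × L = 19.634954 × 441.680731 = 8672.380881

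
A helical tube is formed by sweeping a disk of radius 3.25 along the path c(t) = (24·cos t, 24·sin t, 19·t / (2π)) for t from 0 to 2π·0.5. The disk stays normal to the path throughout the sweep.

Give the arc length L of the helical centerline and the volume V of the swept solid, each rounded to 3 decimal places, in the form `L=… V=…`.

2πR = 2π·24 = 150.796447
per-turn = √(150.796447² + 19²) = √(22739.5685 + 361) = √23100.5685 = 151.988712
L = 0.5 × 151.988712 = 75.994356
V = π·3.25² × L = 33.183072 × 75.994356 = 2521.726215

L=75.994 V=2521.726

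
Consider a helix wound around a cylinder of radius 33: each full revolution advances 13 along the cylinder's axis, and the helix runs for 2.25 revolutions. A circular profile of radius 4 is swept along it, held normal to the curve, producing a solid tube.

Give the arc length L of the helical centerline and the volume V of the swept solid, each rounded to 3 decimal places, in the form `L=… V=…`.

2πR = 2π·33 = 207.345115
per-turn = √(207.345115² + 13²) = √(42991.9968 + 169) = √43160.9968 = 207.752249
L = 2.25 × 207.752249 = 467.442559
V = π·4² × L = 50.265482 × 467.442559 = 23496.225759

L=467.443 V=23496.226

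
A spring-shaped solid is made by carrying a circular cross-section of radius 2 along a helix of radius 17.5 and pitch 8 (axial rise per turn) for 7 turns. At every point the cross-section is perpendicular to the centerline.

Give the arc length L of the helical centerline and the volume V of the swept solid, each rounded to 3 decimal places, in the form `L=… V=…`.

L=771.725 V=9697.779

2πR = 2π·17.5 = 109.955743
per-turn = √(109.955743² + 8²) = √(12090.2654 + 64) = √12154.2654 = 110.246385
L = 7 × 110.246385 = 771.724695
V = π·2² × L = 12.566371 × 771.724695 = 9697.778524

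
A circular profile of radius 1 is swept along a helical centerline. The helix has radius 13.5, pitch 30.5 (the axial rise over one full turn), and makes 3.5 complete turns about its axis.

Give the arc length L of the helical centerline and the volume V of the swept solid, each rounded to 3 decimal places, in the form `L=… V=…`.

2πR = 2π·13.5 = 84.823002
per-turn = √(84.823002² + 30.5²) = √(7194.9416 + 930.25) = √8125.1916 = 90.139845
L = 3.5 × 90.139845 = 315.489457
V = π·1² × L = 3.141593 × 315.489457 = 991.139359

L=315.489 V=991.139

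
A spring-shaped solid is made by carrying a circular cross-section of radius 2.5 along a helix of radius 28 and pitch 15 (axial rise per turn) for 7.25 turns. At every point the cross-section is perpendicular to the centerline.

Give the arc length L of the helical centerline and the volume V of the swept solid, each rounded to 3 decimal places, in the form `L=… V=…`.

L=1280.114 V=25134.986

2πR = 2π·28 = 175.929189
per-turn = √(175.929189² + 15²) = √(30951.0794 + 225) = √31176.0794 = 176.567492
L = 7.25 × 176.567492 = 1280.114321
V = π·2.5² × L = 19.634954 × 1280.114321 = 25134.985907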